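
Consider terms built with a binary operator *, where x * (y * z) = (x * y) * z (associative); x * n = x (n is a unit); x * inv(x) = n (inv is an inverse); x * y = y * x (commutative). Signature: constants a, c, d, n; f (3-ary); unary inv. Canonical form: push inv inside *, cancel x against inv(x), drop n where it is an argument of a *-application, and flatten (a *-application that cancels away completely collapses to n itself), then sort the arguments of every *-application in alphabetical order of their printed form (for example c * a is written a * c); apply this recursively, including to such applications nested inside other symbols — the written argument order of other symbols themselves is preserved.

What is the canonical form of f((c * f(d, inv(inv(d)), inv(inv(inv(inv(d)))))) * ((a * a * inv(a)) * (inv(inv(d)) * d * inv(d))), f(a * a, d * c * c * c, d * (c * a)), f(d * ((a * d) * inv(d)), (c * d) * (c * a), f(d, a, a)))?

Descend into:  (c * f(d, inv(inv(d)), inv(inv(inv(inv(d)))))) * ((a * a * inv(a)) * (inv(inv(d)) * d * inv(d)))
Push inv inside:  distribute inv over * and collapse double inv
Collect:  c * f(d, d, d) * a * d
Sort arguments:  a * c * d * f(d, d, d)
Rebuild:  f(a * c * d * f(d, d, d), f(a * a, c * c * c * d, a * c * d), f(a * d, a * c * c * d, f(d, a, a)))

Answer: f(a * c * d * f(d, d, d), f(a * a, c * c * c * d, a * c * d), f(a * d, a * c * c * d, f(d, a, a)))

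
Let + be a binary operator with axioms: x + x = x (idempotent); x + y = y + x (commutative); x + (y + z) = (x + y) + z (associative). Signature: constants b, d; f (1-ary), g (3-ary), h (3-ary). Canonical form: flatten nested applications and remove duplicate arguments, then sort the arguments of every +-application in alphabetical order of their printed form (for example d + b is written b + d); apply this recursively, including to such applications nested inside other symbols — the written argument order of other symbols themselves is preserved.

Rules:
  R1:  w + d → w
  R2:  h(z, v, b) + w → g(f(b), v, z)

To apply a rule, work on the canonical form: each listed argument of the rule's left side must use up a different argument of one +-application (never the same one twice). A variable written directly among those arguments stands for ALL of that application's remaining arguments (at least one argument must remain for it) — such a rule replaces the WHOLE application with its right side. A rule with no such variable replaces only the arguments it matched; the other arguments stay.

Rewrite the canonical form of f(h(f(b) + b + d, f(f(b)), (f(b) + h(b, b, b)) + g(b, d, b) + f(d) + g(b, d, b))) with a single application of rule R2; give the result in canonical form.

Canonical form:  f(h(b + d + f(b), f(f(b)), f(b) + f(d) + g(b, d, b) + h(b, b, b)))
Match R2:  consume h(b, b, b);  v := b, w := f(b) + f(d) + g(b, d, b), z := b
Every leftover argument binds to the variable; the entire application is replaced.
New term:  f(h(b + d + f(b), f(f(b)), g(f(b), b, b)))

Answer: f(h(b + d + f(b), f(f(b)), g(f(b), b, b)))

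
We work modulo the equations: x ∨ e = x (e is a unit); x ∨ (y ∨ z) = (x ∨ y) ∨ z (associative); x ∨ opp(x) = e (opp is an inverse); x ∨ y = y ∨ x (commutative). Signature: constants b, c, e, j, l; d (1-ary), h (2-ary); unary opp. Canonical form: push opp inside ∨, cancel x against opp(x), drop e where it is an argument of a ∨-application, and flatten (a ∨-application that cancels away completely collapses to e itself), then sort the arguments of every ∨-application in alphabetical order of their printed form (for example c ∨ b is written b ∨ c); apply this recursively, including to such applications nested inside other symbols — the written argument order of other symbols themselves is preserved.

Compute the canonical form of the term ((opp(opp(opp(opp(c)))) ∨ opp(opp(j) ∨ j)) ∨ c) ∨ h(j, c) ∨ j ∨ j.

Answer: c ∨ c ∨ h(j, c) ∨ j ∨ j

Derivation:
Push opp inside:  distribute opp over ∨ and collapse double opp
Collect terms:  c ∨ c ∨ j ∨ j ∨ h(j, c)
Sort:  c ∨ c ∨ h(j, c) ∨ j ∨ j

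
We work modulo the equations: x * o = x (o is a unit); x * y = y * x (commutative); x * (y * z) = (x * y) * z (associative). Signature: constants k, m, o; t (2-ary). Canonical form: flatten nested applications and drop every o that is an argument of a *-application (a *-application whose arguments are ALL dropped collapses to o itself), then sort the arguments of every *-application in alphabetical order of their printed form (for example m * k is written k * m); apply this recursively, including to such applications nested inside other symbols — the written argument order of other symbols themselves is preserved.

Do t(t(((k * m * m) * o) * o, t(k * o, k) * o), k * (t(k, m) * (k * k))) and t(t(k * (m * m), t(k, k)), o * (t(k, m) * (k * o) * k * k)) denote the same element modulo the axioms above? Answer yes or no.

Left:  t(t(((k * m * m) * o) * o, t(k * o, k) * o), k * (t(k, m) * (k * k)))
  Work inside:  k * (t(k, m) * (k * k))
  Merge nested applications:  k * t(k, m) * k * k
  Sort:  k * k * k * t(k, m)
  Put back:  t(t(k * m * m, t(k, k)), k * k * k * t(k, m))
Right:  t(t(k * (m * m), t(k, k)), o * (t(k, m) * (k * o) * k * k))
  Focus inside:  o * (t(k, m) * (k * o) * k * k)
  Flatten:  o * t(k, m) * k * o * k * k
  Drop the unit:  drop o (×2)
  Sort:  k * k * k * t(k, m)
  Rebuild:  t(t(k * m * m, t(k, k)), k * k * k * t(k, m))

Answer: yes — both canonical forms are t(t(k * m * m, t(k, k)), k * k * k * t(k, m))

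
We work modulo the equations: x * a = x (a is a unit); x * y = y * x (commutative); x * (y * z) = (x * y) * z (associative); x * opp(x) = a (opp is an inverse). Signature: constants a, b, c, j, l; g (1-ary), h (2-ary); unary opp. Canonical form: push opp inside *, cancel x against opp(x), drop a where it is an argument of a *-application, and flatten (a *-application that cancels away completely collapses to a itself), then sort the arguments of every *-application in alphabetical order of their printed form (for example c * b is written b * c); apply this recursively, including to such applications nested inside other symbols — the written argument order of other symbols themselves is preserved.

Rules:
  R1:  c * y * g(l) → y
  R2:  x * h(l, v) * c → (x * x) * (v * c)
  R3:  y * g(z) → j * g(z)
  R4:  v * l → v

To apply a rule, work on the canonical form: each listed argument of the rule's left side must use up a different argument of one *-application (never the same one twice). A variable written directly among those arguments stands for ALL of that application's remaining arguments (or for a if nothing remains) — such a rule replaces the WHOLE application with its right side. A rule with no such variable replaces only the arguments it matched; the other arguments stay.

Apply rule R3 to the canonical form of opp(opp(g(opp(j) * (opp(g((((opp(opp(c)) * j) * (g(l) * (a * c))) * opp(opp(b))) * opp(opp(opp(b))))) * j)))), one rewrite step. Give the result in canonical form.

Canonical form:  g(opp(g(c * c * g(l) * j)))
Match R3:  consume g(l);  y := c * c * j, z := l
Every leftover argument binds to the variable; the entire application is replaced.
Result:  g(opp(g(g(l) * j)))

Answer: g(opp(g(g(l) * j)))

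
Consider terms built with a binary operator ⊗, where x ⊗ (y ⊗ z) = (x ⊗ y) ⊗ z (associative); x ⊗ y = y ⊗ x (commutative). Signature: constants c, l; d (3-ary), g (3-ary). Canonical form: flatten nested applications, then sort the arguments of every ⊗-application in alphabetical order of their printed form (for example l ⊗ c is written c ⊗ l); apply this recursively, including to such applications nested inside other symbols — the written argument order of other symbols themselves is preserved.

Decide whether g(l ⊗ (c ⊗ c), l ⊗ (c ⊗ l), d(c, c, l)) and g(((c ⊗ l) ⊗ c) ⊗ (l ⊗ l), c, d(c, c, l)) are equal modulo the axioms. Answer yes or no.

Left:  g(l ⊗ (c ⊗ c), l ⊗ (c ⊗ l), d(c, c, l))
  Work inside:  l ⊗ (c ⊗ l)
  Un-nest:  l ⊗ c ⊗ l
  Order the arguments:  c ⊗ l ⊗ l
  Put back:  g(c ⊗ c ⊗ l, c ⊗ l ⊗ l, d(c, c, l))
Right:  g(((c ⊗ l) ⊗ c) ⊗ (l ⊗ l), c, d(c, c, l))
  Focus inside:  ((c ⊗ l) ⊗ c) ⊗ (l ⊗ l)
  Un-nest:  c ⊗ l ⊗ c ⊗ l ⊗ l
  Sort:  c ⊗ c ⊗ l ⊗ l ⊗ l
  Put back:  g(c ⊗ c ⊗ l ⊗ l ⊗ l, c, d(c, c, l))

Answer: no — g(c ⊗ c ⊗ l, c ⊗ l ⊗ l, d(c, c, l)) vs g(c ⊗ c ⊗ l ⊗ l ⊗ l, c, d(c, c, l))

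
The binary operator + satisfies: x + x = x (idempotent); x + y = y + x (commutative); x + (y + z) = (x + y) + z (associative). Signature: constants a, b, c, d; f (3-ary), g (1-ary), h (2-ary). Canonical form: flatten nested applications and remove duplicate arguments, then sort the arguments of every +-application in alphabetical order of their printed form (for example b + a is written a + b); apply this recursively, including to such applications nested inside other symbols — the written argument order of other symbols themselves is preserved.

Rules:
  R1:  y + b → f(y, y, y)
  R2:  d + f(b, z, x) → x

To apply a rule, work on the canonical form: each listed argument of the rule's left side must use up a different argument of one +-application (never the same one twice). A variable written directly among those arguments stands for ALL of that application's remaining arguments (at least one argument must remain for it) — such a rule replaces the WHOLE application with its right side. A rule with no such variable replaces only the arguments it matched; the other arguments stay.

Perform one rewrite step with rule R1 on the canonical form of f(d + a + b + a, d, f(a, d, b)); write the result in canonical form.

Answer: f(f(a + d, a + d, a + d), d, f(a, d, b))

Derivation:
Canonical form:  f(a + b + d, d, f(a, d, b))
Apply R1:  consuming b;  y := a + d
The extension variable absorbs all remaining arguments, so the whole application is rewritten.
New term:  f(f(a + d, a + d, a + d), d, f(a, d, b))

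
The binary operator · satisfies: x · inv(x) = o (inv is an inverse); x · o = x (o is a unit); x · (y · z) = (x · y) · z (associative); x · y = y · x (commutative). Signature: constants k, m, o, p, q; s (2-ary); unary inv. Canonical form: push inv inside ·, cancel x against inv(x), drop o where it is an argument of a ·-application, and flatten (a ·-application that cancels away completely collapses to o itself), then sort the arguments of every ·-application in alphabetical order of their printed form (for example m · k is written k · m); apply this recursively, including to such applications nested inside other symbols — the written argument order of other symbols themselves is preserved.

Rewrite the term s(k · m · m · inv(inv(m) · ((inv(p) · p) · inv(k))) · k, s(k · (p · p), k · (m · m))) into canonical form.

Answer: s(k · k · k · m · m · m, s(k · p · p, k · m · m))

Derivation:
Descend into:  k · m · m · inv(inv(m) · ((inv(p) · p) · inv(k))) · k
Push inv inside:  distribute inv over · and collapse double inv
Inverses cancel:  p cancels
Collect terms:  k · k · k · m · m · m
Rebuild:  s(k · k · k · m · m · m, s(k · p · p, k · m · m))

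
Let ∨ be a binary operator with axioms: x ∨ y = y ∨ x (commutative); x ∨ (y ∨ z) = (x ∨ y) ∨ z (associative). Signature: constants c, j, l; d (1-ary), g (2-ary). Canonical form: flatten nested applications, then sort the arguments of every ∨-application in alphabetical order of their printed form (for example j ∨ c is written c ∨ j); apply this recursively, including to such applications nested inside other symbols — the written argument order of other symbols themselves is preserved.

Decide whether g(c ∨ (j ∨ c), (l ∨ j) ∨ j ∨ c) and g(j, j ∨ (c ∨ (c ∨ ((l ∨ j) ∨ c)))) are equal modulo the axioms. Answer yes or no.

Left:  g(c ∨ (j ∨ c), (l ∨ j) ∨ j ∨ c)
  Focus inside:  (l ∨ j) ∨ j ∨ c
  Un-nest:  l ∨ j ∨ j ∨ c
  Order the arguments:  c ∨ j ∨ j ∨ l
  Put back:  g(c ∨ c ∨ j, c ∨ j ∨ j ∨ l)
Right:  g(j, j ∨ (c ∨ (c ∨ ((l ∨ j) ∨ c))))
  Focus inside:  j ∨ (c ∨ (c ∨ ((l ∨ j) ∨ c)))
  Un-nest:  j ∨ c ∨ c ∨ l ∨ j ∨ c
  Order the arguments:  c ∨ c ∨ c ∨ j ∨ j ∨ l
  Put back:  g(j, c ∨ c ∨ c ∨ j ∨ j ∨ l)

Answer: no — g(c ∨ c ∨ j, c ∨ j ∨ j ∨ l) vs g(j, c ∨ c ∨ c ∨ j ∨ j ∨ l)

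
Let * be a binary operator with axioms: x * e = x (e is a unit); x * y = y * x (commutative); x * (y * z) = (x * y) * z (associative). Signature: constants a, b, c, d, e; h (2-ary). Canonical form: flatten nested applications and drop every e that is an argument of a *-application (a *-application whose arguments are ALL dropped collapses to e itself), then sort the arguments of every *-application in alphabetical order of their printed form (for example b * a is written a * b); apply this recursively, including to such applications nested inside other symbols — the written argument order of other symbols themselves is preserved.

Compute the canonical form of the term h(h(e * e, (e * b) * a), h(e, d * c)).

Answer: h(h(e, a * b), h(e, c * d))

Derivation:
Focus inside:  (e * b) * a
Un-nest:  e * b * a
Drop the unit:  drop e
Sort:  a * b
Rebuild:  h(h(e, a * b), h(e, c * d))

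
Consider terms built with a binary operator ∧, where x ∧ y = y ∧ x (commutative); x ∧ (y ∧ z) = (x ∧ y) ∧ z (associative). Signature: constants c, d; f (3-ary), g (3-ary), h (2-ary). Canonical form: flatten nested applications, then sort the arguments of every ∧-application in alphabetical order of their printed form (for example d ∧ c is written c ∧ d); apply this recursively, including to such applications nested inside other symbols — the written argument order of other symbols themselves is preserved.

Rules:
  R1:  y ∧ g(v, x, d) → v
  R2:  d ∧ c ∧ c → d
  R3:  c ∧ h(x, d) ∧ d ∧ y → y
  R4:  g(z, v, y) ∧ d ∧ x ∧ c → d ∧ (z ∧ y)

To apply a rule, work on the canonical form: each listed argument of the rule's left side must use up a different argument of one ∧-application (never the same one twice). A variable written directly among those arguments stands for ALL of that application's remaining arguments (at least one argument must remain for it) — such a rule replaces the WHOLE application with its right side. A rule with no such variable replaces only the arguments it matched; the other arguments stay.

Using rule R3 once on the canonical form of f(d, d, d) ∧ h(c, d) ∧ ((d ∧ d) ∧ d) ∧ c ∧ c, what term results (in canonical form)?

Canonical form:  c ∧ c ∧ d ∧ d ∧ d ∧ f(d, d, d) ∧ h(c, d)
Apply R3:  consuming c, d, h(c, d);  x := c, y := c ∧ d ∧ d ∧ f(d, d, d)
The variable takes the whole remainder — replace the entire application.
Giving:  c ∧ d ∧ d ∧ f(d, d, d)

Answer: c ∧ d ∧ d ∧ f(d, d, d)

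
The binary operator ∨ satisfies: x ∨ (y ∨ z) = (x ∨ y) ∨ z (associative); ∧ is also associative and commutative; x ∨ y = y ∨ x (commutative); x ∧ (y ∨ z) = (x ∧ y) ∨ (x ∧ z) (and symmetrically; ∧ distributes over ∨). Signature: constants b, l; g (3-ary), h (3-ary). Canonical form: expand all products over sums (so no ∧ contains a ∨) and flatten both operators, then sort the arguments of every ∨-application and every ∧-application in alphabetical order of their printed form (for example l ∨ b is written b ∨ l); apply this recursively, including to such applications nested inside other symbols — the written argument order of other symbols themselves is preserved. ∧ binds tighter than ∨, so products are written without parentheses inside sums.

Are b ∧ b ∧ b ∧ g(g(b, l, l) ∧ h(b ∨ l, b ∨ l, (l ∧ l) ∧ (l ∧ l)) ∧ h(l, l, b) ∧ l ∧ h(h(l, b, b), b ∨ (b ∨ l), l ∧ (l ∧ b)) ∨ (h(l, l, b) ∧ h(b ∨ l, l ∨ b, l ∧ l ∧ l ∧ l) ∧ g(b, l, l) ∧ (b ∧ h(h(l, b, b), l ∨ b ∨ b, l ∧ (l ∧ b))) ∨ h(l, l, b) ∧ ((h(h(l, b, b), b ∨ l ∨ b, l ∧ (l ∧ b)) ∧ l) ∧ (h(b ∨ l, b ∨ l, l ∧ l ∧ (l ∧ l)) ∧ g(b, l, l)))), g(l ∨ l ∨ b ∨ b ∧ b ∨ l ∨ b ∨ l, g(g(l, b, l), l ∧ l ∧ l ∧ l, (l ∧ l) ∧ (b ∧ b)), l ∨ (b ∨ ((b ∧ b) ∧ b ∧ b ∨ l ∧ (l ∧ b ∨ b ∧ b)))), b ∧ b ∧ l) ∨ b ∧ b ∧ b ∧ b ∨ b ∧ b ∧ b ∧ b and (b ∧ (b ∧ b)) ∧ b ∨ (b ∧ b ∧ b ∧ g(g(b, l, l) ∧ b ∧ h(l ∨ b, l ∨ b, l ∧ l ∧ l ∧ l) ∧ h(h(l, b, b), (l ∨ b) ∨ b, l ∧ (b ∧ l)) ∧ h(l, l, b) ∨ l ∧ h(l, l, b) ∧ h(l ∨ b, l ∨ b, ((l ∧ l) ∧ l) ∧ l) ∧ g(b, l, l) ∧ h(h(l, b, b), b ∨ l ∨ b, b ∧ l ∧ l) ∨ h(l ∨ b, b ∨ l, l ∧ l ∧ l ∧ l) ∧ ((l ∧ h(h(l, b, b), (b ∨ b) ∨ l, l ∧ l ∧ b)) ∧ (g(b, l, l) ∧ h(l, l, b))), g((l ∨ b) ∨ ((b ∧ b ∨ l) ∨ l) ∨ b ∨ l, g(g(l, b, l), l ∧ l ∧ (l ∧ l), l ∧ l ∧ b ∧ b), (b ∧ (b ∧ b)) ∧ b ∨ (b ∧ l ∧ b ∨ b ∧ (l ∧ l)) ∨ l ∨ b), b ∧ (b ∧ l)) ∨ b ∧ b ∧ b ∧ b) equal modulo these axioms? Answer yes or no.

Answer: yes — both canonical forms are b ∧ b ∧ b ∧ b ∨ b ∧ b ∧ b ∧ b ∨ b ∧ b ∧ b ∧ g(b ∧ g(b, l, l) ∧ h(b ∨ l, b ∨ l, l ∧ l ∧ l ∧ l) ∧ h(h(l, b, b), b ∨ b ∨ l, b ∧ l ∧ l) ∧ h(l, l, b) ∨ g(b, l, l) ∧ h(b ∨ l, b ∨ l, l ∧ l ∧ l ∧ l) ∧ h(h(l, b, b), b ∨ b ∨ l, b ∧ l ∧ l) ∧ h(l, l, b) ∧ l ∨ g(b, l, l) ∧ h(b ∨ l, b ∨ l, l ∧ l ∧ l ∧ l) ∧ h(h(l, b, b), b ∨ b ∨ l, b ∧ l ∧ l) ∧ h(l, l, b) ∧ l, g(b ∨ b ∨ b ∧ b ∨ l ∨ l ∨ l ∨ l, g(g(l, b, l), l ∧ l ∧ l ∧ l, b ∧ b ∧ l ∧ l), b ∨ b ∧ b ∧ b ∧ b ∨ b ∧ b ∧ l ∨ b ∧ l ∧ l ∨ l), b ∧ b ∧ l)

Derivation:
Left:  b ∧ b ∧ b ∧ g(g(b, l, l) ∧ h(b ∨ l, b ∨ l, (l ∧ l) ∧ (l ∧ l)) ∧ h(l, l, b) ∧ l ∧ h(h(l, b, b), b ∨ (b ∨ l), l ∧ (l ∧ b)) ∨ (h(l, l, b) ∧ h(b ∨ l, l ∨ b, l ∧ l ∧ l ∧ l) ∧ g(b, l, l) ∧ (b ∧ h(h(l, b, b), l ∨ b ∨ b, l ∧ (l ∧ b))) ∨ h(l, l, b) ∧ ((h(h(l, b, b), b ∨ l ∨ b, l ∧ (l ∧ b)) ∧ l) ∧ (h(b ∨ l, b ∨ l, l ∧ l ∧ (l ∧ l)) ∧ g(b, l, l)))), g(l ∨ l ∨ b ∨ b ∧ b ∨ l ∨ b ∨ l, g(g(l, b, l), l ∧ l ∧ l ∧ l, (l ∧ l) ∧ (b ∧ b)), l ∨ (b ∨ ((b ∧ b) ∧ b ∧ b ∨ l ∧ (l ∧ b ∨ b ∧ b)))), b ∧ b ∧ l) ∨ b ∧ b ∧ b ∧ b ∨ b ∧ b ∧ b ∧ b
  Expand products over sums:  b ∧ b ∧ b ∧ g(b ∧ g(b, l, l) ∧ h(b ∨ l, b ∨ l, l ∧ l ∧ l ∧ l) ∧ h(h(l, b, b), b ∨ b ∨ l, b ∧ l ∧ l) ∧ h(l, l, b) ∨ g(b, l, l) ∧ h(b ∨ l, b ∨ l, l ∧ l ∧ l ∧ l) ∧ h(h(l, b, b), b ∨ b ∨ l, b ∧ l ∧ l) ∧ h(l, l, b) ∧ l ∨ g(b, l, l) ∧ h(b ∨ l, b ∨ l, l ∧ l ∧ l ∧ l) ∧ h(h(l, b, b), b ∨ b ∨ l, b ∧ l ∧ l) ∧ h(l, l, b) ∧ l, g(b ∨ b ∨ b ∧ b ∨ l ∨ l ∨ l ∨ l, g(g(l, b, l), l ∧ l ∧ l ∧ l, b ∧ b ∧ l ∧ l), b ∨ b ∧ b ∧ b ∧ b ∨ b ∧ b ∧ l ∨ b ∧ l ∧ l ∨ l), b ∧ b ∧ l) ∨ b ∧ b ∧ b ∧ b ∨ b ∧ b ∧ b ∧ b
  Order the arguments:  b ∧ b ∧ b ∧ b ∨ b ∧ b ∧ b ∧ b ∨ b ∧ b ∧ b ∧ g(b ∧ g(b, l, l) ∧ h(b ∨ l, b ∨ l, l ∧ l ∧ l ∧ l) ∧ h(h(l, b, b), b ∨ b ∨ l, b ∧ l ∧ l) ∧ h(l, l, b) ∨ g(b, l, l) ∧ h(b ∨ l, b ∨ l, l ∧ l ∧ l ∧ l) ∧ h(h(l, b, b), b ∨ b ∨ l, b ∧ l ∧ l) ∧ h(l, l, b) ∧ l ∨ g(b, l, l) ∧ h(b ∨ l, b ∨ l, l ∧ l ∧ l ∧ l) ∧ h(h(l, b, b), b ∨ b ∨ l, b ∧ l ∧ l) ∧ h(l, l, b) ∧ l, g(b ∨ b ∨ b ∧ b ∨ l ∨ l ∨ l ∨ l, g(g(l, b, l), l ∧ l ∧ l ∧ l, b ∧ b ∧ l ∧ l), b ∨ b ∧ b ∧ b ∧ b ∨ b ∧ b ∧ l ∨ b ∧ l ∧ l ∨ l), b ∧ b ∧ l)
Right:  (b ∧ (b ∧ b)) ∧ b ∨ (b ∧ b ∧ b ∧ g(g(b, l, l) ∧ b ∧ h(l ∨ b, l ∨ b, l ∧ l ∧ l ∧ l) ∧ h(h(l, b, b), (l ∨ b) ∨ b, l ∧ (b ∧ l)) ∧ h(l, l, b) ∨ l ∧ h(l, l, b) ∧ h(l ∨ b, l ∨ b, ((l ∧ l) ∧ l) ∧ l) ∧ g(b, l, l) ∧ h(h(l, b, b), b ∨ l ∨ b, b ∧ l ∧ l) ∨ h(l ∨ b, b ∨ l, l ∧ l ∧ l ∧ l) ∧ ((l ∧ h(h(l, b, b), (b ∨ b) ∨ l, l ∧ l ∧ b)) ∧ (g(b, l, l) ∧ h(l, l, b))), g((l ∨ b) ∨ ((b ∧ b ∨ l) ∨ l) ∨ b ∨ l, g(g(l, b, l), l ∧ l ∧ (l ∧ l), l ∧ l ∧ b ∧ b), (b ∧ (b ∧ b)) ∧ b ∨ (b ∧ l ∧ b ∨ b ∧ (l ∧ l)) ∨ l ∨ b), b ∧ (b ∧ l)) ∨ b ∧ b ∧ b ∧ b)
  Merge nested applications:  b ∧ b ∧ b ∧ b ∨ b ∧ b ∧ b ∧ g(b ∧ g(b, l, l) ∧ h(b ∨ l, b ∨ l, l ∧ l ∧ l ∧ l) ∧ h(h(l, b, b), b ∨ b ∨ l, b ∧ l ∧ l) ∧ h(l, l, b) ∨ g(b, l, l) ∧ h(b ∨ l, b ∨ l, l ∧ l ∧ l ∧ l) ∧ h(h(l, b, b), b ∨ b ∨ l, b ∧ l ∧ l) ∧ h(l, l, b) ∧ l ∨ g(b, l, l) ∧ h(b ∨ l, b ∨ l, l ∧ l ∧ l ∧ l) ∧ h(h(l, b, b), b ∨ b ∨ l, b ∧ l ∧ l) ∧ h(l, l, b) ∧ l, g(b ∨ b ∨ b ∧ b ∨ l ∨ l ∨ l ∨ l, g(g(l, b, l), l ∧ l ∧ l ∧ l, b ∧ b ∧ l ∧ l), b ∨ b ∧ b ∧ b ∧ b ∨ b ∧ b ∧ l ∨ b ∧ l ∧ l ∨ l), b ∧ b ∧ l) ∨ b ∧ b ∧ b ∧ b
  Sort:  b ∧ b ∧ b ∧ b ∨ b ∧ b ∧ b ∧ b ∨ b ∧ b ∧ b ∧ g(b ∧ g(b, l, l) ∧ h(b ∨ l, b ∨ l, l ∧ l ∧ l ∧ l) ∧ h(h(l, b, b), b ∨ b ∨ l, b ∧ l ∧ l) ∧ h(l, l, b) ∨ g(b, l, l) ∧ h(b ∨ l, b ∨ l, l ∧ l ∧ l ∧ l) ∧ h(h(l, b, b), b ∨ b ∨ l, b ∧ l ∧ l) ∧ h(l, l, b) ∧ l ∨ g(b, l, l) ∧ h(b ∨ l, b ∨ l, l ∧ l ∧ l ∧ l) ∧ h(h(l, b, b), b ∨ b ∨ l, b ∧ l ∧ l) ∧ h(l, l, b) ∧ l, g(b ∨ b ∨ b ∧ b ∨ l ∨ l ∨ l ∨ l, g(g(l, b, l), l ∧ l ∧ l ∧ l, b ∧ b ∧ l ∧ l), b ∨ b ∧ b ∧ b ∧ b ∨ b ∧ b ∧ l ∨ b ∧ l ∧ l ∨ l), b ∧ b ∧ l)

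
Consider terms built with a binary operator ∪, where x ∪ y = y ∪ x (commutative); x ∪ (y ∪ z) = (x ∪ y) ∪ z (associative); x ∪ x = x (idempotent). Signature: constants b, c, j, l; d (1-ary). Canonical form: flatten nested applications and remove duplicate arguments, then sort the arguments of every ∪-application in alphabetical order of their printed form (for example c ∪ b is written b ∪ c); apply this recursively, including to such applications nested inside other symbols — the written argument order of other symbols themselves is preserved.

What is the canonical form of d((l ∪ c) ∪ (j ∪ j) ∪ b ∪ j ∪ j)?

Answer: d(b ∪ c ∪ j ∪ l)

Derivation:
Work inside:  (l ∪ c) ∪ (j ∪ j) ∪ b ∪ j ∪ j
Merge nested applications:  l ∪ c ∪ j ∪ j ∪ b ∪ j ∪ j
Idempotence:  drop duplicate j, j, j
Order the arguments:  b ∪ c ∪ j ∪ l
Rebuild:  d(b ∪ c ∪ j ∪ l)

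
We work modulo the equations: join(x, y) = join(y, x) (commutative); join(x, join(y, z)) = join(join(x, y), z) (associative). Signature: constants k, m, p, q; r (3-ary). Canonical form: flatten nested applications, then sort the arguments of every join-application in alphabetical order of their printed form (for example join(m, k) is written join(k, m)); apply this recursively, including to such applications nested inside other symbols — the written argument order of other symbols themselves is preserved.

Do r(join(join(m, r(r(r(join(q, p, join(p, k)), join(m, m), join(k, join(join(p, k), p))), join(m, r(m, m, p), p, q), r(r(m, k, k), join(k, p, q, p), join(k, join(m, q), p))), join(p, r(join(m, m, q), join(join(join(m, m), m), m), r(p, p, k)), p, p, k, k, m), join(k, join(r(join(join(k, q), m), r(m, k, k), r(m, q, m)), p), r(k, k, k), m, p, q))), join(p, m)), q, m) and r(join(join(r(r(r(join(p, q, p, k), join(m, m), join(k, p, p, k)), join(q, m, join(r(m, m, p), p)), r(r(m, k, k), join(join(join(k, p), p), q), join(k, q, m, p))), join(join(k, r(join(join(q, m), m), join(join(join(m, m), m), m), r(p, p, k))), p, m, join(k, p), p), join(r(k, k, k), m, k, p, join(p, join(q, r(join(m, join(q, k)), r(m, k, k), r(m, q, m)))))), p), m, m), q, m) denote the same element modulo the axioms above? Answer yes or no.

Answer: yes — both canonical forms are r(join(m, m, p, r(r(r(join(k, p, p, q), join(m, m), join(k, k, p, p)), join(m, p, q, r(m, m, p)), r(r(m, k, k), join(k, p, p, q), join(k, m, p, q))), join(k, k, m, p, p, p, r(join(m, m, q), join(m, m, m, m), r(p, p, k))), join(k, m, p, p, q, r(join(k, m, q), r(m, k, k), r(m, q, m)), r(k, k, k)))), q, m)

Derivation:
Left:  r(join(join(m, r(r(r(join(q, p, join(p, k)), join(m, m), join(k, join(join(p, k), p))), join(m, r(m, m, p), p, q), r(r(m, k, k), join(k, p, q, p), join(k, join(m, q), p))), join(p, r(join(m, m, q), join(join(join(m, m), m), m), r(p, p, k)), p, p, k, k, m), join(k, join(r(join(join(k, q), m), r(m, k, k), r(m, q, m)), p), r(k, k, k), m, p, q))), join(p, m)), q, m)
  Work inside:  join(join(m, r(r(r(join(q, p, join(p, k)), join(m, m), join(k, join(join(p, k), p))), join(m, r(m, m, p), p, q), r(r(m, k, k), join(k, p, q, p), join(k, join(m, q), p))), join(p, r(join(m, m, q), join(join(join(m, m), m), m), r(p, p, k)), p, p, k, k, m), join(k, join(r(join(join(k, q), m), r(m, k, k), r(m, q, m)), p), r(k, k, k), m, p, q))), join(p, m))
  Merge nested applications:  join(m, r(r(r(join(q, p, join(p, k)), join(m, m), join(k, join(join(p, k), p))), join(m, r(m, m, p), p, q), r(r(m, k, k), join(k, p, q, p), join(k, join(m, q), p))), join(p, r(join(m, m, q), join(join(join(m, m), m), m), r(p, p, k)), p, p, k, k, m), join(k, join(r(join(join(k, q), m), r(m, k, k), r(m, q, m)), p), r(k, k, k), m, p, q)), p, m)
  Canonicalize subterm:  r(r(r(join(q, p, join(p, k)), join(m, m), join(k, join(join(p, k), p))), join(m, r(m, m, p), p, q), r(r(m, k, k), join(k, p, q, p), join(k, join(m, q), p))), join(p, r(join(m, m, q), join(join(join(m, m), m), m), r(p, p, k)), p, p, k, k, m), join(k, join(r(join(join(k, q), m), r(m, k, k), r(m, q, m)), p), r(k, k, k), m, p, q))  →  r(r(r(join(k, p, p, q), join(m, m), join(k, k, p, p)), join(m, p, q, r(m, m, p)), r(r(m, k, k), join(k, p, p, q), join(k, m, p, q))), join(k, k, m, p, p, p, r(join(m, m, q), join(m, m, m, m), r(p, p, k))), join(k, m, p, p, q, r(join(k, m, q), r(m, k, k), r(m, q, m)), r(k, k, k)))
  Order the arguments:  join(m, m, p, r(r(r(join(k, p, p, q), join(m, m), join(k, k, p, p)), join(m, p, q, r(m, m, p)), r(r(m, k, k), join(k, p, p, q), join(k, m, p, q))), join(k, k, m, p, p, p, r(join(m, m, q), join(m, m, m, m), r(p, p, k))), join(k, m, p, p, q, r(join(k, m, q), r(m, k, k), r(m, q, m)), r(k, k, k))))
  Rebuild:  r(join(m, m, p, r(r(r(join(k, p, p, q), join(m, m), join(k, k, p, p)), join(m, p, q, r(m, m, p)), r(r(m, k, k), join(k, p, p, q), join(k, m, p, q))), join(k, k, m, p, p, p, r(join(m, m, q), join(m, m, m, m), r(p, p, k))), join(k, m, p, p, q, r(join(k, m, q), r(m, k, k), r(m, q, m)), r(k, k, k)))), q, m)
Right:  r(join(join(r(r(r(join(p, q, p, k), join(m, m), join(k, p, p, k)), join(q, m, join(r(m, m, p), p)), r(r(m, k, k), join(join(join(k, p), p), q), join(k, q, m, p))), join(join(k, r(join(join(q, m), m), join(join(join(m, m), m), m), r(p, p, k))), p, m, join(k, p), p), join(r(k, k, k), m, k, p, join(p, join(q, r(join(m, join(q, k)), r(m, k, k), r(m, q, m)))))), p), m, m), q, m)
  Work inside:  join(join(r(r(r(join(p, q, p, k), join(m, m), join(k, p, p, k)), join(q, m, join(r(m, m, p), p)), r(r(m, k, k), join(join(join(k, p), p), q), join(k, q, m, p))), join(join(k, r(join(join(q, m), m), join(join(join(m, m), m), m), r(p, p, k))), p, m, join(k, p), p), join(r(k, k, k), m, k, p, join(p, join(q, r(join(m, join(q, k)), r(m, k, k), r(m, q, m)))))), p), m, m)
  Flatten:  join(r(r(r(join(p, q, p, k), join(m, m), join(k, p, p, k)), join(q, m, join(r(m, m, p), p)), r(r(m, k, k), join(join(join(k, p), p), q), join(k, q, m, p))), join(join(k, r(join(join(q, m), m), join(join(join(m, m), m), m), r(p, p, k))), p, m, join(k, p), p), join(r(k, k, k), m, k, p, join(p, join(q, r(join(m, join(q, k)), r(m, k, k), r(m, q, m)))))), p, m, m)
  Canonicalize subterm:  r(r(r(join(p, q, p, k), join(m, m), join(k, p, p, k)), join(q, m, join(r(m, m, p), p)), r(r(m, k, k), join(join(join(k, p), p), q), join(k, q, m, p))), join(join(k, r(join(join(q, m), m), join(join(join(m, m), m), m), r(p, p, k))), p, m, join(k, p), p), join(r(k, k, k), m, k, p, join(p, join(q, r(join(m, join(q, k)), r(m, k, k), r(m, q, m))))))  →  r(r(r(join(k, p, p, q), join(m, m), join(k, k, p, p)), join(m, p, q, r(m, m, p)), r(r(m, k, k), join(k, p, p, q), join(k, m, p, q))), join(k, k, m, p, p, p, r(join(m, m, q), join(m, m, m, m), r(p, p, k))), join(k, m, p, p, q, r(join(k, m, q), r(m, k, k), r(m, q, m)), r(k, k, k)))
  Sort arguments:  join(m, m, p, r(r(r(join(k, p, p, q), join(m, m), join(k, k, p, p)), join(m, p, q, r(m, m, p)), r(r(m, k, k), join(k, p, p, q), join(k, m, p, q))), join(k, k, m, p, p, p, r(join(m, m, q), join(m, m, m, m), r(p, p, k))), join(k, m, p, p, q, r(join(k, m, q), r(m, k, k), r(m, q, m)), r(k, k, k))))
  Reassemble:  r(join(m, m, p, r(r(r(join(k, p, p, q), join(m, m), join(k, k, p, p)), join(m, p, q, r(m, m, p)), r(r(m, k, k), join(k, p, p, q), join(k, m, p, q))), join(k, k, m, p, p, p, r(join(m, m, q), join(m, m, m, m), r(p, p, k))), join(k, m, p, p, q, r(join(k, m, q), r(m, k, k), r(m, q, m)), r(k, k, k)))), q, m)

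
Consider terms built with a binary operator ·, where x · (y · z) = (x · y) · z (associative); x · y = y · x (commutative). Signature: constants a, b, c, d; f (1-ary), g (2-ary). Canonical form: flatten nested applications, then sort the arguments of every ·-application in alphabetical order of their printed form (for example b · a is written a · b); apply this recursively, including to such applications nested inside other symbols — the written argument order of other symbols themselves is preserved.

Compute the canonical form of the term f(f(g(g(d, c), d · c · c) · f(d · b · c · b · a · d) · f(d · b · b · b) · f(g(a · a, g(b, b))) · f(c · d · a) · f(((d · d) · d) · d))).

Answer: f(f(f(a · b · b · c · d · d) · f(a · c · d) · f(b · b · b · d) · f(d · d · d · d) · f(g(a · a, g(b, b))) · g(g(d, c), c · c · d)))

Derivation:
Focus inside:  g(g(d, c), d · c · c) · f(d · b · c · b · a · d) · f(d · b · b · b) · f(g(a · a, g(b, b))) · f(c · d · a) · f(((d · d) · d) · d)
Simplify inside:  g(g(d, c), d · c · c)  →  g(g(d, c), c · c · d)
Inside:  f(d · b · c · b · a · d)  →  f(a · b · b · c · d · d)
Canonicalize subterm:  f(d · b · b · b)  →  f(b · b · b · d)
Order the arguments:  f(a · b · b · c · d · d) · f(a · c · d) · f(b · b · b · d) · f(d · d · d · d) · f(g(a · a, g(b, b))) · g(g(d, c), c · c · d)
Rebuild:  f(f(f(a · b · b · c · d · d) · f(a · c · d) · f(b · b · b · d) · f(d · d · d · d) · f(g(a · a, g(b, b))) · g(g(d, c), c · c · d)))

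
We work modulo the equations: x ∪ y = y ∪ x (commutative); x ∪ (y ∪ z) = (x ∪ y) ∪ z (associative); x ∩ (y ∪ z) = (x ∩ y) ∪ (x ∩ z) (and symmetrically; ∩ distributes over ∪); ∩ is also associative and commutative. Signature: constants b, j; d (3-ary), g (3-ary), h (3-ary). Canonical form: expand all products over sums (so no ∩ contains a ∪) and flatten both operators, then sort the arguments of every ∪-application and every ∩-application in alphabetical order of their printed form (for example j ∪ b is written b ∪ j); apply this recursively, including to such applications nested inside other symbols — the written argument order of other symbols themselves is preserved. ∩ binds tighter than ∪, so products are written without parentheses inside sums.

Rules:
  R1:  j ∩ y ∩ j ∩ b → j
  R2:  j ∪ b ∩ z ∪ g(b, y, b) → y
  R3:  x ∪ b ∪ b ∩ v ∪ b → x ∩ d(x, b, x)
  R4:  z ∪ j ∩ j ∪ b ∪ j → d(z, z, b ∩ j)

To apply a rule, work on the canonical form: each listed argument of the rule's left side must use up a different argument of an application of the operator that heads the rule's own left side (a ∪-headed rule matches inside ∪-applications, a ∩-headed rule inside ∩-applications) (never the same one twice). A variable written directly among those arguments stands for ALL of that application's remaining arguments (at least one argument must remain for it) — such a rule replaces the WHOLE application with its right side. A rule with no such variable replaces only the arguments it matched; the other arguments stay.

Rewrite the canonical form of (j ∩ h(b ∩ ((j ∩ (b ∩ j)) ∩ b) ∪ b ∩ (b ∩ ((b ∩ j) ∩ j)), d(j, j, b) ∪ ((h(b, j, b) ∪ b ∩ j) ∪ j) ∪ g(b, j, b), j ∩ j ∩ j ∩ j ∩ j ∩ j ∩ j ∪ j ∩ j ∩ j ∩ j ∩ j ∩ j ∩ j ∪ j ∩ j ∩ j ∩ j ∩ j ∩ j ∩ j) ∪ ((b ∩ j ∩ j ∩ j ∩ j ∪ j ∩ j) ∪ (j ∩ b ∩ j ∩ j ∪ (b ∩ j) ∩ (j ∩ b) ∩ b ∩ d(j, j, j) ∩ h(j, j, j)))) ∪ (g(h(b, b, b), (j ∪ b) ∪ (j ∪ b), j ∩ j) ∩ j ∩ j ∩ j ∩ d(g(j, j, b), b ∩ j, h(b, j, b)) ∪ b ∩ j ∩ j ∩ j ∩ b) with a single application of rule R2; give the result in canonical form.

Answer: b ∩ b ∩ b ∩ d(j, j, j) ∩ h(j, j, j) ∩ j ∩ j ∪ b ∩ b ∩ j ∩ j ∩ j ∪ b ∩ j ∩ j ∩ j ∪ b ∩ j ∩ j ∩ j ∩ j ∪ d(g(j, j, b), b ∩ j, h(b, j, b)) ∩ g(h(b, b, b), b ∪ b ∪ j ∪ j, j ∩ j) ∩ j ∩ j ∩ j ∪ h(b ∩ b ∩ b ∩ j ∩ j ∪ b ∩ b ∩ b ∩ j ∩ j, d(j, j, b) ∪ h(b, j, b) ∪ j, j ∩ j ∩ j ∩ j ∩ j ∩ j ∩ j ∪ j ∩ j ∩ j ∩ j ∩ j ∩ j ∩ j ∪ j ∩ j ∩ j ∩ j ∩ j ∩ j ∩ j) ∩ j ∪ j ∩ j

Derivation:
Canonical form:  b ∩ b ∩ b ∩ d(j, j, j) ∩ h(j, j, j) ∩ j ∩ j ∪ b ∩ b ∩ j ∩ j ∩ j ∪ b ∩ j ∩ j ∩ j ∪ b ∩ j ∩ j ∩ j ∩ j ∪ d(g(j, j, b), b ∩ j, h(b, j, b)) ∩ g(h(b, b, b), b ∪ b ∪ j ∪ j, j ∩ j) ∩ j ∩ j ∩ j ∪ h(b ∩ b ∩ b ∩ j ∩ j ∪ b ∩ b ∩ b ∩ j ∩ j, b ∩ j ∪ d(j, j, b) ∪ g(b, j, b) ∪ h(b, j, b) ∪ j, j ∩ j ∩ j ∩ j ∩ j ∩ j ∩ j ∪ j ∩ j ∩ j ∩ j ∩ j ∩ j ∩ j ∪ j ∩ j ∩ j ∩ j ∩ j ∩ j ∩ j) ∩ j ∪ j ∩ j
Match R2:  consume b ∩ j, g(b, j, b), j;  y := j, z := j
Giving:  b ∩ b ∩ b ∩ d(j, j, j) ∩ h(j, j, j) ∩ j ∩ j ∪ b ∩ b ∩ j ∩ j ∩ j ∪ b ∩ j ∩ j ∩ j ∪ b ∩ j ∩ j ∩ j ∩ j ∪ d(g(j, j, b), b ∩ j, h(b, j, b)) ∩ g(h(b, b, b), b ∪ b ∪ j ∪ j, j ∩ j) ∩ j ∩ j ∩ j ∪ h(b ∩ b ∩ b ∩ j ∩ j ∪ b ∩ b ∩ b ∩ j ∩ j, d(j, j, b) ∪ h(b, j, b) ∪ j, j ∩ j ∩ j ∩ j ∩ j ∩ j ∩ j ∪ j ∩ j ∩ j ∩ j ∩ j ∩ j ∩ j ∪ j ∩ j ∩ j ∩ j ∩ j ∩ j ∩ j) ∩ j ∪ j ∩ j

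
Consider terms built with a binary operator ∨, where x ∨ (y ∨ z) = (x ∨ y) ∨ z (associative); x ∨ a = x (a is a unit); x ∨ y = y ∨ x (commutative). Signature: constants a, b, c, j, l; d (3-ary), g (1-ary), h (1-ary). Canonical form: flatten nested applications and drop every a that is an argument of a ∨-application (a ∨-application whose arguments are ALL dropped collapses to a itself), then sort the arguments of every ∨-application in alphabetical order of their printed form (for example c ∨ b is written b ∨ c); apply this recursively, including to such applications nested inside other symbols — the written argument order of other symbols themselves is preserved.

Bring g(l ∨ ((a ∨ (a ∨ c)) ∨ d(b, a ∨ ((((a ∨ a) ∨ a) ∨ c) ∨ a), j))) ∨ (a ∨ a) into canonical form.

Answer: g(c ∨ d(b, c, j) ∨ l)

Derivation:
Flatten:  g(l ∨ ((a ∨ (a ∨ c)) ∨ d(b, a ∨ ((((a ∨ a) ∨ a) ∨ c) ∨ a), j))) ∨ a ∨ a
Canonicalize subterm:  g(l ∨ ((a ∨ (a ∨ c)) ∨ d(b, a ∨ ((((a ∨ a) ∨ a) ∨ c) ∨ a), j)))  →  g(c ∨ d(b, c, j) ∨ l)
Unit:  drop a (×2)
Sort arguments:  g(c ∨ d(b, c, j) ∨ l)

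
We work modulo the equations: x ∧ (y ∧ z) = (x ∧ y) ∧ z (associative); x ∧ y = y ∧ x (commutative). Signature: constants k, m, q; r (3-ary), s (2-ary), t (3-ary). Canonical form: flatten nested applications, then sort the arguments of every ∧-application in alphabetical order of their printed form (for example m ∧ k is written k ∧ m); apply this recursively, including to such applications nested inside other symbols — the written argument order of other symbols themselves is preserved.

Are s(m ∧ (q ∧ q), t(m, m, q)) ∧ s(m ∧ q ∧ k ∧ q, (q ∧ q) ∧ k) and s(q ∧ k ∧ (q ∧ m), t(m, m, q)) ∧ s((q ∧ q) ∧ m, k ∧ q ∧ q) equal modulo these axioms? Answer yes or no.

Answer: no — s(k ∧ m ∧ q ∧ q, k ∧ q ∧ q) ∧ s(m ∧ q ∧ q, t(m, m, q)) vs s(k ∧ m ∧ q ∧ q, t(m, m, q)) ∧ s(m ∧ q ∧ q, k ∧ q ∧ q)

Derivation:
Left:  s(m ∧ (q ∧ q), t(m, m, q)) ∧ s(m ∧ q ∧ k ∧ q, (q ∧ q) ∧ k)
  Inside:  s(m ∧ (q ∧ q), t(m, m, q))  →  s(m ∧ q ∧ q, t(m, m, q))
  Simplify inside:  s(m ∧ q ∧ k ∧ q, (q ∧ q) ∧ k)  →  s(k ∧ m ∧ q ∧ q, k ∧ q ∧ q)
  Sort arguments:  s(k ∧ m ∧ q ∧ q, k ∧ q ∧ q) ∧ s(m ∧ q ∧ q, t(m, m, q))
Right:  s(q ∧ k ∧ (q ∧ m), t(m, m, q)) ∧ s((q ∧ q) ∧ m, k ∧ q ∧ q)
  Canonicalize subterm:  s(q ∧ k ∧ (q ∧ m), t(m, m, q))  →  s(k ∧ m ∧ q ∧ q, t(m, m, q))
  Canonicalize subterm:  s((q ∧ q) ∧ m, k ∧ q ∧ q)  →  s(m ∧ q ∧ q, k ∧ q ∧ q)
  Sort arguments:  s(k ∧ m ∧ q ∧ q, t(m, m, q)) ∧ s(m ∧ q ∧ q, k ∧ q ∧ q)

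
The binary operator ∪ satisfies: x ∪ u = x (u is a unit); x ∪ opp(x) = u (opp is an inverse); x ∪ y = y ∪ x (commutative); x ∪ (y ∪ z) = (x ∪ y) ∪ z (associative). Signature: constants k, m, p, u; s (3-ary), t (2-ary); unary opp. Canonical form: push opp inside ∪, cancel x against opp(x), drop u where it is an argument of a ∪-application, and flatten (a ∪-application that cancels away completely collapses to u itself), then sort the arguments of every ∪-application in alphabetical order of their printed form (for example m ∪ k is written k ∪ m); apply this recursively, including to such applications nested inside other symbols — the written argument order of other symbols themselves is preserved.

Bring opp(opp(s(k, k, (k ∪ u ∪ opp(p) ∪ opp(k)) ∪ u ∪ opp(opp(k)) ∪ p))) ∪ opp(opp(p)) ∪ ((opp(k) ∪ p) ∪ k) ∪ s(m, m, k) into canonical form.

Push opp inside:  distribute opp over ∪ and collapse double opp
Cancel:  k cancels
Combine occurrences:  s(k, k, k) ∪ p ∪ p ∪ s(m, m, k)
Sort:  p ∪ p ∪ s(k, k, k) ∪ s(m, m, k)

Answer: p ∪ p ∪ s(k, k, k) ∪ s(m, m, k)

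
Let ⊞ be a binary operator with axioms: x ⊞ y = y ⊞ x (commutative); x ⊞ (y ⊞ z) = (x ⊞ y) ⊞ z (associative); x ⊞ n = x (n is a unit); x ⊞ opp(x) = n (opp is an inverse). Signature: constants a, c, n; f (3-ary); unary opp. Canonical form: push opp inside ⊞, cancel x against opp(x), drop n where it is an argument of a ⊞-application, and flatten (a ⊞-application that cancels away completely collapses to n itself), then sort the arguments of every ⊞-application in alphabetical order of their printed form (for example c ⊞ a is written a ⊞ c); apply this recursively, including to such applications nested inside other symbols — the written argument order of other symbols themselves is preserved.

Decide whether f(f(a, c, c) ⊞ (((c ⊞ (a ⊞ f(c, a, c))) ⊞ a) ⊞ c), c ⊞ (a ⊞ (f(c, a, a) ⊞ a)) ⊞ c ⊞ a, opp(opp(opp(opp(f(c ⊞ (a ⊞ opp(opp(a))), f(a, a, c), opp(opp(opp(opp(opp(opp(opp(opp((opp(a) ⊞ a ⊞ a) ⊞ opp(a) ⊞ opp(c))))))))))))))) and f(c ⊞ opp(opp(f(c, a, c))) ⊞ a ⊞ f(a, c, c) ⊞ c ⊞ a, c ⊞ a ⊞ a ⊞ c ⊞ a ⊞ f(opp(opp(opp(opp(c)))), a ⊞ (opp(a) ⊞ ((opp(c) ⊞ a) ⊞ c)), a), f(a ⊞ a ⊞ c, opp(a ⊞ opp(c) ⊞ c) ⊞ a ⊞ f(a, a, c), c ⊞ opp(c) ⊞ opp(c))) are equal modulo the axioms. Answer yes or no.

Left:  f(f(a, c, c) ⊞ (((c ⊞ (a ⊞ f(c, a, c))) ⊞ a) ⊞ c), c ⊞ (a ⊞ (f(c, a, a) ⊞ a)) ⊞ c ⊞ a, opp(opp(opp(opp(f(c ⊞ (a ⊞ opp(opp(a))), f(a, a, c), opp(opp(opp(opp(opp(opp(opp(opp((opp(a) ⊞ a ⊞ a) ⊞ opp(a) ⊞ opp(c)))))))))))))))
  Work inside:  f(a, c, c) ⊞ (((c ⊞ (a ⊞ f(c, a, c))) ⊞ a) ⊞ c)
  Collect:  f(a, c, c) ⊞ c ⊞ c ⊞ a ⊞ a ⊞ f(c, a, c)
  Sort arguments:  a ⊞ a ⊞ c ⊞ c ⊞ f(a, c, c) ⊞ f(c, a, c)
  Rebuild:  f(a ⊞ a ⊞ c ⊞ c ⊞ f(a, c, c) ⊞ f(c, a, c), a ⊞ a ⊞ a ⊞ c ⊞ c ⊞ f(c, a, a), f(a ⊞ a ⊞ c, f(a, a, c), opp(c)))
Right:  f(c ⊞ opp(opp(f(c, a, c))) ⊞ a ⊞ f(a, c, c) ⊞ c ⊞ a, c ⊞ a ⊞ a ⊞ c ⊞ a ⊞ f(opp(opp(opp(opp(c)))), a ⊞ (opp(a) ⊞ ((opp(c) ⊞ a) ⊞ c)), a), f(a ⊞ a ⊞ c, opp(a ⊞ opp(c) ⊞ c) ⊞ a ⊞ f(a, a, c), c ⊞ opp(c) ⊞ opp(c)))
  Work inside:  c ⊞ a ⊞ a ⊞ c ⊞ a ⊞ f(opp(opp(opp(opp(c)))), a ⊞ (opp(a) ⊞ ((opp(c) ⊞ a) ⊞ c)), a)
  Push opp inside:  distribute opp over ⊞ and collapse double opp
  Collect terms:  c ⊞ c ⊞ a ⊞ a ⊞ a ⊞ f(c, a, a)
  Sort:  a ⊞ a ⊞ a ⊞ c ⊞ c ⊞ f(c, a, a)
  Rebuild:  f(a ⊞ a ⊞ c ⊞ c ⊞ f(a, c, c) ⊞ f(c, a, c), a ⊞ a ⊞ a ⊞ c ⊞ c ⊞ f(c, a, a), f(a ⊞ a ⊞ c, f(a, a, c), opp(c)))

Answer: yes — both canonical forms are f(a ⊞ a ⊞ c ⊞ c ⊞ f(a, c, c) ⊞ f(c, a, c), a ⊞ a ⊞ a ⊞ c ⊞ c ⊞ f(c, a, a), f(a ⊞ a ⊞ c, f(a, a, c), opp(c)))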